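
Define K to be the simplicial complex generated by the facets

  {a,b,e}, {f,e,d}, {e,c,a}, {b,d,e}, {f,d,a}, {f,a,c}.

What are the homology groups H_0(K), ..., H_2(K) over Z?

K has 6 vertices, 12 edges, 6 triangles.
rank ∂_0 = 0, rank ∂_1 = 5 ⇒ b_0 = 6 − 0 − 5 = 1; all invariant factors of ∂_1 are 1 so no torsion. So H_0 ≅ Z.
rank ∂_1 = 5, rank ∂_2 = 6 ⇒ b_1 = 12 − 5 − 6 = 1; all invariant factors of ∂_2 are 1 so no torsion. So H_1 ≅ Z.
rank ∂_2 = 6, rank ∂_3 = 0 ⇒ b_2 = 6 − 6 − 0 = 0. So H_2 ≅ 0.

H_0 = Z,  H_1 = Z,  H_2 = 0.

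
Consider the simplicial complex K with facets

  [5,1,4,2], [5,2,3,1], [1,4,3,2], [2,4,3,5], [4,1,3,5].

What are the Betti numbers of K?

Order the vertices as 1 < 2 < 3 < 4 < 5. Listing each simplex with vertices in this order, K has dimension 3 with simplices:

  0-simplices (5): [1], [2], [3], [4], [5]
  1-simplices (10): [1,2], [1,3], [1,4], [1,5], [2,3], [2,4], [2,5], [3,4], [3,5], [4,5]
  2-simplices (10): [1,2,3], [1,2,4], [1,2,5], [1,3,4], [1,3,5], [1,4,5], [2,3,4], [2,3,5], [2,4,5], [3,4,5]
  3-simplices (5): [1,2,3,4], [1,2,3,5], [1,2,4,5], [1,3,4,5], [2,3,4,5]

giving chain groups C_0 ≅ Z^5, C_1 ≅ Z^10, C_2 ≅ Z^10, C_3 ≅ Z^5.

Boundary ∂_1: C_1 → C_0 sends each edge [p,q] (with p < q) to q − p. For instance
  ∂[1,2] = [2] − [1].
The 5×10 boundary matrix has rank 4 and Smith normal form diag(1,1,1,1).

∂_2: C_2 → C_1 maps a triangle to the signed sum of its edges. For instance
  ∂[1,2,4] = [2,4] − [1,4] + [1,2],
  ∂[1,3,5] = [3,5] − [1,5] + [1,3].
The 10×10 boundary matrix has rank 6 and Smith normal form diag(1,1,1,1,1,1).

The boundary map ∂_3: C_3 → C_2 sends each 3-simplex σ to the alternating sum Σ_i (−1)^i (σ with its i-th vertex removed). For instance
  ∂[2,3,4,5] = [3,4,5] − [2,4,5] + [2,3,5] − [2,3,4],
  ∂[1,2,3,4] = [2,3,4] − [1,3,4] + [1,2,4] − [1,2,3].
As a 10×5 matrix over Z this has rank 4, with invariant factors (1,1,1,1).

From H_k ≅ ker(∂_k) / im(∂_{k+1}) we obtain:

  H_0: rank C_0 − rank ∂_1 = 5 − 4 = 1, and the invariant factors of ∂_1 are all 1, so H_0 = Z.
  H_1: rank ker ∂_1 − rank ∂_2 = (10 − 4) − 6 = 0, and the invariant factors of ∂_2 are all 1, so H_1 = 0.
  H_2: rank ker ∂_2 − rank ∂_3 = (10 − 6) − 4 = 0, and the invariant factors of ∂_3 are all 1, so H_2 = 0.
  H_3: rank ker ∂_3 − rank ∂_4 = (5 − 4) − 0 = 1, and there is no ∂_4, so H_3 = Z.

As a check, the Euler characteristic is 5 − 10 + 10 − 5 = 0, which agrees with 1 − 0 + 0 − 1 = 0.

Hence the Betti numbers are b_0 = 1, b_1 = 0, b_2 = 0, b_3 = 1.

b_0 = 1, b_1 = 0, b_2 = 0, b_3 = 1.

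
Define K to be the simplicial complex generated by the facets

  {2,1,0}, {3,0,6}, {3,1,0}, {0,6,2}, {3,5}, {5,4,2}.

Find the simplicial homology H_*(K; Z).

Order the vertices as 0 < 1 < 2 < 3 < 4 < 5 < 6. Listing each simplex with vertices in this order, K has dimension 2 with simplices:

  0-simplices (7): [0], [1], [2], [3], [4], [5], [6]
  1-simplices (12): [0,1], [0,2], [0,3], [0,6], [1,2], [1,3], [2,4], [2,5], [2,6], [3,5], [3,6], [4,5]
  2-simplices (5): [0,1,2], [0,1,3], [0,2,6], [0,3,6], [2,4,5]

giving chain groups C_0 ≅ Z^7, C_1 ≅ Z^12, C_2 ≅ Z^5.

Boundary ∂_1: C_1 → C_0 is given by ∂[p,q] = [q] − [p].
This gives a 7×12 integer matrix of rank 6; reducing to Smith normal form yields diagonal entries (1,1,1,1,1,1).

∂_2: C_2 → C_1 sends each 2-simplex [p,q,r] to [q,r] − [p,r] + [p,q]. For instance
  ∂[0,2,6] = [2,6] − [0,6] + [0,2],
  ∂[0,1,3] = [1,3] − [0,3] + [0,1].
This gives a 12×5 integer matrix of rank 5; reducing to Smith normal form yields diagonal entries (1,1,1,1,1).

From H_k ≅ ker(∂_k) / im(∂_{k+1}) we obtain:

  H_0: rank C_0 − rank ∂_1 = 7 − 6 = 1, and the invariant factors of ∂_1 are all 1, so H_0 ≅ Z.
  H_1: rank ker ∂_1 − rank ∂_2 = (12 − 6) − 5 = 1, and the invariant factors of ∂_2 are all 1, so H_1 ≅ Z.
  H_2: rank ker ∂_2 − rank ∂_3 = (5 − 5) − 0 = 0, and there is no ∂_3, so H_2 ≅ 0.

As a check, the Euler characteristic is 7 − 12 + 5 = 0, which agrees with 1 − 1 + 0 = 0.

H_0 ≅ Z,  H_1 ≅ Z,  H_2 = 0.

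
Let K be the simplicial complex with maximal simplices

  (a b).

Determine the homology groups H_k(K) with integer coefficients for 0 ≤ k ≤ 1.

H_0 ≅ Z,  H_1 = 0.

Order the vertices as a < b. Listing each simplex with vertices in this order, K has dimension 1 with simplices:

  0-simplices (2): a, b
  1-simplices (1): ab

giving chain groups C_0 ≅ Z^2, C_1 ≅ Z^1.

The boundary map ∂_1: C_1 → C_0 sends each edge [p,q] (with p < q) to q − p. For instance
  ∂ab = b − a.
As a 2×1 matrix over Z this has rank 1, with invariant factors (1).

From H_k ≅ ker(∂_k) / im(∂_{k+1}) we obtain:

  H_0: rank C_0 − rank ∂_1 = 2 − 1 = 1, and the invariant factors of ∂_1 are all 1, so H_0 = Z.
  H_1: rank ker ∂_1 − rank ∂_2 = (1 − 1) − 0 = 0, and there is no ∂_2, so H_1 = 0.

As a check, the Euler characteristic is 2 − 1 = 1, which agrees with 1 − 0 = 1.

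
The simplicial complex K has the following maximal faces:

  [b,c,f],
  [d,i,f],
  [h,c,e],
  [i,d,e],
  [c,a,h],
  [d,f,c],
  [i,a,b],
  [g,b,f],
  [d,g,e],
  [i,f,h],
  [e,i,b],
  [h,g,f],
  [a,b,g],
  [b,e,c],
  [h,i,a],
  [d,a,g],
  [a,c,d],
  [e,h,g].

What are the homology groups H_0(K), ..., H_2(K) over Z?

K has 9 vertices, 27 edges, 18 triangles.
rank ∂_0 = 0, rank ∂_1 = 8 ⇒ b_0 = 9 − 0 − 8 = 1; all invariant factors of ∂_1 are 1 so no torsion. So H_0 ≅ Z.
rank ∂_1 = 8, rank ∂_2 = 17 ⇒ b_1 = 27 − 8 − 17 = 2; all invariant factors of ∂_2 are 1 so no torsion. So H_1 ≅ Z^2.
rank ∂_2 = 17, rank ∂_3 = 0 ⇒ b_2 = 18 − 17 − 0 = 1. So H_2 ≅ Z.

H_0 ≅ Z,  H_1 ≅ Z^2,  H_2 ≅ Z.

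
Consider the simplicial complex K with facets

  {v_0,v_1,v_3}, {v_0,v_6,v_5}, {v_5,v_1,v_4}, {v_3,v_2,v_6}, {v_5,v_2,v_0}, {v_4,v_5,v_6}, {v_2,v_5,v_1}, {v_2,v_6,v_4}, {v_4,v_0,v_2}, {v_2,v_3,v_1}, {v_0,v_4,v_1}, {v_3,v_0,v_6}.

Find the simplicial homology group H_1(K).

Take the total order v_0 < v_1 < v_2 < v_3 < v_4 < v_5 < v_6 on the vertex set. Then K (dimension 2) consists of the simplices:

  0-simplices (7): [v_0], [v_1], [v_2], [v_3], [v_4], [v_5], [v_6]
  1-simplices (18): (18 of them)
  2-simplices (12): (12 of them)

so the chain groups are C_0 ≅ Z^7, C_1 ≅ Z^18, C_2 ≅ Z^12.

The boundary map ∂_1: C_1 → C_0 sends each edge [p,q] (with p < q) to q − p.
This gives a 7×18 integer matrix of rank 6; reducing to Smith normal form yields diagonal entries (1,1,1,1,1,1).

The boundary map ∂_2: C_2 → C_1 acts by ∂[p,q,r] = [q,r] − [p,r] + [p,q]. For instance
  ∂[v_2,v_4,v_6] = [v_4,v_6] − [v_2,v_6] + [v_2,v_4],
  ∂[v_0,v_1,v_3] = [v_1,v_3] − [v_0,v_3] + [v_0,v_1].
This gives a 18×12 integer matrix of rank 12; reducing to Smith normal form yields diagonal entries (1,1,1,1,1,1,1,1,1,1,1,2).

From H_k ≅ ker(∂_k) / im(∂_{k+1}) we obtain:

  H_1: rank ker ∂_1 − rank ∂_2 = (18 − 6) − 12 = 0, and ∂_2 has invariant factor 2 > 1, so H_1 ≅ Z/2.

H_1 ≅ Z/2.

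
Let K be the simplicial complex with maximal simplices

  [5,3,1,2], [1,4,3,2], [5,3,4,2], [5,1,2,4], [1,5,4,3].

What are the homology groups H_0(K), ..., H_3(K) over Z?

We work with the vertex ordering 1 < 2 < 3 < 4 < 5. The simplices of K, each written with vertices in increasing order, are:

  0-simplices (5): [1], [2], [3], [4], [5]
  1-simplices (10): [1,2], [1,3], [1,4], [1,5], [2,3], [2,4], [2,5], [3,4], [3,5], [4,5]
  2-simplices (10): [1,2,3], [1,2,4], [1,2,5], [1,3,4], [1,3,5], [1,4,5], [2,3,4], [2,3,5], [2,4,5], [3,4,5]
  3-simplices (5): [1,2,3,4], [1,2,3,5], [1,2,4,5], [1,3,4,5], [2,3,4,5]

giving chain groups C_0 ≅ Z^5, C_1 ≅ Z^10, C_2 ≅ Z^10, C_3 ≅ Z^5.

Boundary ∂_1: C_1 → C_0 maps an edge to its endpoints' difference, ∂[p,q] = q − p. For instance
  ∂[2,4] = [4] − [2].
This gives a 5×10 integer matrix of rank 4; reducing to Smith normal form yields diagonal entries (1,1,1,1).

∂_2: C_2 → C_1 sends each 2-simplex [p,q,r] to [q,r] − [p,r] + [p,q]. For instance
  ∂[1,4,5] = [4,5] − [1,5] + [1,4],
  ∂[1,3,4] = [3,4] − [1,4] + [1,3].
As a 10×10 matrix over Z this has rank 6, with invariant factors (1,1,1,1,1,1).

∂_3: C_3 → C_2 sends each 3-simplex σ to the alternating sum Σ_i (−1)^i (σ with its i-th vertex removed). For instance
  ∂[1,2,3,5] = [2,3,5] − [1,3,5] + [1,2,5] − [1,2,3],
  ∂[1,2,3,4] = [2,3,4] − [1,3,4] + [1,2,4] − [1,2,3].
As a 10×5 matrix over Z this has rank 4, with invariant factors (1,1,1,1).

From H_k ≅ ker(∂_k) / im(∂_{k+1}) we obtain:

  H_0: rank C_0 − rank ∂_1 = 5 − 4 = 1, and the invariant factors of ∂_1 are all 1, so H_0 ≅ Z.
  H_1: rank ker ∂_1 − rank ∂_2 = (10 − 4) − 6 = 0, and the invariant factors of ∂_2 are all 1, so H_1 ≅ 0.
  H_2: rank ker ∂_2 − rank ∂_3 = (10 − 6) − 4 = 0, and the invariant factors of ∂_3 are all 1, so H_2 ≅ 0.
  H_3: rank ker ∂_3 − rank ∂_4 = (5 − 4) − 0 = 1, and there is no ∂_4, so H_3 ≅ Z.

(K is a triangulation of the 3-sphere S^3.)

H_0 = Z,  H_1 = 0,  H_2 = 0,  H_3 = Z.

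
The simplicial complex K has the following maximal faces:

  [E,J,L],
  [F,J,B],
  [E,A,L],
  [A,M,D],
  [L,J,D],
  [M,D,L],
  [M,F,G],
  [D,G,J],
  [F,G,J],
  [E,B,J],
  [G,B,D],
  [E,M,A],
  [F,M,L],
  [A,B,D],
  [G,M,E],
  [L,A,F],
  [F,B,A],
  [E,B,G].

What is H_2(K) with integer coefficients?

H_2 = 0.

K has 9 vertices, 27 edges, 18 triangles.
rank ∂_2 = 18, rank ∂_3 = 0 ⇒ b_2 = 18 − 18 − 0 = 0. So H_2 ≅ 0.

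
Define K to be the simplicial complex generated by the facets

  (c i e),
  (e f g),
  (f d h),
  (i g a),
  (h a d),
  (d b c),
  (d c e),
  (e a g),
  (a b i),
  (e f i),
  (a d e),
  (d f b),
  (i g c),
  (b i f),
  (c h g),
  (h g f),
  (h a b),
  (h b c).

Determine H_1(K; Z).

H_1 ≅ Z ⊕ Z/2Z.

Take the total order a < b < c < d < e < f < g < h < i on the vertex set. Then K (dimension 2) consists of the simplices:

  0-simplices (9): a, b, c, d, e, f, g, h, i
  1-simplices (27): ab, ad, ae, ag, ah, ai, bc, bd, bf, bh, bi, cd, ce, cg, ch, ci, de, df, dh, ef, eg, ei, fg, fh, fi, gh, gi
  2-simplices (18): abh, abi, ade, adh, aeg, agi, bcd, bch, bdf, bfi, cde, cei, cgh, cgi, dfh, efg, efi, fgh

Hence C_0 ≅ Z^9, C_1 ≅ Z^27, C_2 ≅ Z^18.

The boundary map ∂_1: C_1 → C_0 sends each edge [p,q] (with p < q) to q − p. For instance
  ∂ei = i − e.
The 9×27 boundary matrix has rank 8 and Smith normal form diag(1,1,1,1,1,1,1,1).

∂_2: C_2 → C_1 sends each 2-simplex [p,q,r] to [q,r] − [p,r] + [p,q]. For instance
  ∂cde = de − ce + cd,
  ∂efi = fi − ei + ef.
This gives a 27×18 integer matrix of rank 18; reducing to Smith normal form yields diagonal entries (1,1,1,1,1,1,1,1,1,1,1,1,1,1,1,1,1,2).

Computing H_k = (kernel of ∂_k) / (image of ∂_{k+1}):

  H_1: rank ker ∂_1 − rank ∂_2 = (27 − 8) − 18 = 1, and ∂_2 has invariant factor 2 > 1, so H_1 = Z ⊕ Z/2Z.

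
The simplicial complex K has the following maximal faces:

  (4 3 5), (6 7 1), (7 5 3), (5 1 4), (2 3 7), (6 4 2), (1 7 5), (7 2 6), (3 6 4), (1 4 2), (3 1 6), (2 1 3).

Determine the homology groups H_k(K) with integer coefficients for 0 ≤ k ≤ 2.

Fix the vertex order 1 < 2 < 3 < 4 < 5 < 6 < 7 and write every simplex with vertices in increasing order. Then dim K = 2 and the simplices of K are:

  0-simplices (7): [1], [2], [3], [4], [5], [6], [7]
  1-simplices (18): [1,2], [1,3], [1,4], [1,5], [1,6], [1,7], [2,3], [2,4], [2,6], [2,7], [3,4], [3,5], [3,6], [3,7], [4,5], [4,6], [5,7], [6,7]
  2-simplices (12): [1,2,3], [1,2,4], [1,3,6], [1,4,5], [1,5,7], [1,6,7], [2,3,7], [2,4,6], [2,6,7], [3,4,5], [3,4,6], [3,5,7]

giving chain groups C_0 ≅ Z^7, C_1 ≅ Z^18, C_2 ≅ Z^12.

Boundary ∂_1: C_1 → C_0 sends each edge [p,q] (with p < q) to q − p.
As a 7×18 matrix over Z this has rank 6, with invariant factors (1,1,1,1,1,1).

The boundary map ∂_2: C_2 → C_1 sends each 2-simplex [p,q,r] to [q,r] − [p,r] + [p,q]. For instance
  ∂[3,5,7] = [5,7] − [3,7] + [3,5],
  ∂[3,4,6] = [4,6] − [3,6] + [3,4].
The resulting 18×12 matrix has rank 12, and its Smith normal form has invariant factors (1,1,1,1,1,1,1,1,1,1,1,2).

From H_k ≅ ker(∂_k) / im(∂_{k+1}) we obtain:

  H_0: rank C_0 − rank ∂_1 = 7 − 6 = 1, and the invariant factors of ∂_1 are all 1, so H_0 = Z.
  H_1: rank ker ∂_1 − rank ∂_2 = (18 − 6) − 12 = 0, and ∂_2 has invariant factor 2 > 1, so H_1 = Z/2Z.
  H_2: rank ker ∂_2 − rank ∂_3 = (12 − 12) − 0 = 0, and there is no ∂_3, so H_2 = 0.

H_0 ≅ Z,  H_1 ≅ Z/2Z,  H_2 = 0.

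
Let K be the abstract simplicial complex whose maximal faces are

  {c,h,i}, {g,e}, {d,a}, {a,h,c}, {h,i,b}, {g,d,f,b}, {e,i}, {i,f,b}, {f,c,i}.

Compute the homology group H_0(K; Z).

Take the total order a < b < c < d < e < f < g < h < i on the vertex set. Then K (dimension 3) consists of the simplices:

  0-simplices (9): a, b, c, d, e, f, g, h, i
  1-simplices (18): ac, ad, ah, bd, bf, bg, bh, bi, cf, ch, ci, df, dg, eg, ei, fg, fi, hi
  2-simplices (9): ach, bdf, bdg, bfg, bfi, bhi, cfi, chi, dfg
  3-simplices (1): bdfg

giving chain groups C_0 ≅ Z^9, C_1 ≅ Z^18, C_2 ≅ Z^9, C_3 ≅ Z^1.

The boundary map ∂_1: C_1 → C_0 sends each edge [p,q] (with p < q) to q − p. For instance
  ∂hi = i − h.
This gives a 9×18 integer matrix of rank 8; reducing to Smith normal form yields diagonal entries (1,1,1,1,1,1,1,1).

The boundary map ∂_2: C_2 → C_1 sends each 2-simplex [p,q,r] to [q,r] − [p,r] + [p,q]. For instance
  ∂bdg = dg − bg + bd,
  ∂bhi = hi − bi + bh.
As a 18×9 matrix over Z this has rank 8, with invariant factors (1,1,1,1,1,1,1,1).

The boundary map ∂_3: C_3 → C_2 sends each 3-simplex σ to the alternating sum Σ_i (−1)^i (σ with its i-th vertex removed). For instance
  ∂bdfg = dfg − bfg + bdg − bdf.
This gives a 9×1 integer matrix of rank 1; reducing to Smith normal form yields diagonal entries (1).

Computing H_k = (kernel of ∂_k) / (image of ∂_{k+1}):

  H_0: rank C_0 − rank ∂_1 = 9 − 8 = 1, and the invariant factors of ∂_1 are all 1, so H_0 ≅ Z.

H_0 ≅ Z.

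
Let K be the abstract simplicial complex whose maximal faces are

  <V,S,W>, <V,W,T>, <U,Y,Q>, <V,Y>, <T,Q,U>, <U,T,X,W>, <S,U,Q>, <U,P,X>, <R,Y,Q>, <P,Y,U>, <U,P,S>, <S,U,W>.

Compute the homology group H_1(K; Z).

H_1 ≅ Z.

K has 10 vertices, 23 edges, 14 triangles, 1 3-simplex.
rank ∂_1 = 9, rank ∂_2 = 13 ⇒ b_1 = 23 − 9 − 13 = 1; all invariant factors of ∂_2 are 1 so no torsion. So H_1 ≅ Z.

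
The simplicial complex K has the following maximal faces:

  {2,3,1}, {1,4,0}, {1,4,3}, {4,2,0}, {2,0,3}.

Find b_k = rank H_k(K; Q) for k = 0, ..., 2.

We work with the vertex ordering 0 < 1 < 2 < 3 < 4. The simplices of K, each written with vertices in increasing order, are:

  0-simplices (5): [0], [1], [2], [3], [4]
  1-simplices (10): [0,1], [0,2], [0,3], [0,4], [1,2], [1,3], [1,4], [2,3], [2,4], [3,4]
  2-simplices (5): [0,1,4], [0,2,3], [0,2,4], [1,2,3], [1,3,4]

Hence C_0 ≅ Z^5, C_1 ≅ Z^10, C_2 ≅ Z^5.

Boundary ∂_1: C_1 → C_0 maps an edge to its endpoints' difference, ∂[p,q] = q − p. For instance
  ∂[0,4] = [4] − [0].
This gives a 5×10 integer matrix of rank 4; reducing to Smith normal form yields diagonal entries (1,1,1,1).

The boundary map ∂_2: C_2 → C_1 sends each 2-simplex [p,q,r] to [q,r] − [p,r] + [p,q]. For instance
  ∂[0,1,4] = [1,4] − [0,4] + [0,1],
  ∂[0,2,3] = [2,3] − [0,3] + [0,2].
The 10×5 boundary matrix has rank 5 and Smith normal form diag(1,1,1,1,1).

Reading off H_k = ker ∂_k / im ∂_{k+1}:

  H_0: rank C_0 − rank ∂_1 = 5 − 4 = 1, and the invariant factors of ∂_1 are all 1, so H_0 = Z.
  H_1: rank ker ∂_1 − rank ∂_2 = (10 − 4) − 5 = 1, and the invariant factors of ∂_2 are all 1, so H_1 = Z.
  H_2: rank ker ∂_2 − rank ∂_3 = (5 − 5) − 0 = 0, and there is no ∂_3, so H_2 = 0.

Hence the Betti numbers are b_0 = 1, b_1 = 1, b_2 = 0.

b_0 = 1, b_1 = 1, b_2 = 0.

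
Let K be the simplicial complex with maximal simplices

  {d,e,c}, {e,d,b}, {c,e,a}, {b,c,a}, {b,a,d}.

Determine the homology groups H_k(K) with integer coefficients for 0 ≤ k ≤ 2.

Fix the vertex order a < b < c < d < e and write every simplex with vertices in increasing order. Then dim K = 2 and the simplices of K are:

  0-simplices (5): a, b, c, d, e
  1-simplices (10): ab, ac, ad, ae, bc, bd, be, cd, ce, de
  2-simplices (5): abc, abd, ace, bde, cde

giving chain groups C_0 ≅ Z^5, C_1 ≅ Z^10, C_2 ≅ Z^5.

The boundary map ∂_1: C_1 → C_0 sends each edge [p,q] (with p < q) to q − p. For instance
  ∂ae = e − a.
The 5×10 boundary matrix has rank 4 and Smith normal form diag(1,1,1,1).

∂_2: C_2 → C_1 acts by ∂[p,q,r] = [q,r] − [p,r] + [p,q]. For instance
  ∂abd = bd − ad + ab,
  ∂bde = de − be + bd.
The resulting 10×5 matrix has rank 5, and its Smith normal form has invariant factors (1,1,1,1,1).

Reading off H_k = ker ∂_k / im ∂_{k+1}:

  H_0: rank C_0 − rank ∂_1 = 5 − 4 = 1, and the invariant factors of ∂_1 are all 1, so H_0 = Z.
  H_1: rank ker ∂_1 − rank ∂_2 = (10 − 4) − 5 = 1, and the invariant factors of ∂_2 are all 1, so H_1 = Z.
  H_2: rank ker ∂_2 − rank ∂_3 = (5 − 5) − 0 = 0, and there is no ∂_3, so H_2 = 0.

As a check, the Euler characteristic is 5 − 10 + 5 = 0, which agrees with 1 − 1 + 0 = 0.
(K is a triangulation of the Möbius band.)

H_0 = Z,  H_1 = Z,  H_2 = 0.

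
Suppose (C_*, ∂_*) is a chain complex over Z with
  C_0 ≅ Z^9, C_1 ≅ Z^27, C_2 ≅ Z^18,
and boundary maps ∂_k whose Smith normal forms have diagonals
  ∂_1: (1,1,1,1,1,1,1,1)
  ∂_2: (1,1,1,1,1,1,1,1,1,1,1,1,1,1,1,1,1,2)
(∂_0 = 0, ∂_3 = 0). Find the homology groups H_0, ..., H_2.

H_0 = Z,  H_1 = Z ⊕ Z/2,  H_2 = 0.

H_0: b_0 = 9 − 0 − 8 = 1; torsion from ∂_1 factors > 1: none. So H_0 = Z.
H_1: b_1 = 27 − 8 − 18 = 1; torsion from ∂_2 factors > 1: [2]. So H_1 = Z ⊕ Z/2.
H_2: b_2 = 18 − 18 − 0 = 0; torsion from ∂_3 factors > 1: none. So H_2 = 0.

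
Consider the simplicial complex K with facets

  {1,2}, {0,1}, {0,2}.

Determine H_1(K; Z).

We work with the vertex ordering 0 < 1 < 2. The simplices of K, each written with vertices in increasing order, are:

  0-simplices (3): [0], [1], [2]
  1-simplices (3): [0,1], [0,2], [1,2]

Hence C_0 ≅ Z^3, C_1 ≅ Z^3.

Boundary ∂_1: C_1 → C_0 sends each edge [p,q] (with p < q) to q − p.
As a 3×3 matrix over Z this has rank 2, with invariant factors (1,1).

Computing H_k = (kernel of ∂_k) / (image of ∂_{k+1}):

  H_1: rank ker ∂_1 − rank ∂_2 = (3 − 2) − 0 = 1, and there is no ∂_2, so H_1 ≅ Z.

H_1 ≅ Z.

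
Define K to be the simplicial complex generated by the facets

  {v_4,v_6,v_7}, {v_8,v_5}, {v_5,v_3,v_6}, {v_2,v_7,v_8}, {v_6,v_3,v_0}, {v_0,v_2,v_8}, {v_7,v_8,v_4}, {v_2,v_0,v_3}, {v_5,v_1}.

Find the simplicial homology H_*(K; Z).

Fix the vertex order v_0 < v_1 < v_2 < v_3 < v_4 < v_5 < v_6 < v_7 < v_8 and write every simplex with vertices in increasing order. Then dim K = 2 and the simplices of K are:

  0-simplices (9): [v_0], [v_1], [v_2], [v_3], [v_4], [v_5], [v_6], [v_7], [v_8]
  1-simplices (17): (17 of them)
  2-simplices (7): [v_0,v_2,v_3], [v_0,v_2,v_8], [v_0,v_3,v_6], [v_2,v_7,v_8], [v_3,v_5,v_6], [v_4,v_6,v_7], [v_4,v_7,v_8]

so the chain groups are C_0 ≅ Z^9, C_1 ≅ Z^17, C_2 ≅ Z^7.

∂_1: C_1 → C_0 maps an edge to its endpoints' difference, ∂[p,q] = q − p. For instance
  ∂[v_7,v_8] = [v_8] − [v_7].
The 9×17 boundary matrix has rank 8 and Smith normal form diag(1,1,1,1,1,1,1,1).

Boundary ∂_2: C_2 → C_1 sends each 2-simplex [p,q,r] to [q,r] − [p,r] + [p,q]. For instance
  ∂[v_4,v_7,v_8] = [v_7,v_8] − [v_4,v_8] + [v_4,v_7],
  ∂[v_0,v_3,v_6] = [v_3,v_6] − [v_0,v_6] + [v_0,v_3].
As a 17×7 matrix over Z this has rank 7, with invariant factors (1,1,1,1,1,1,1).

From H_k ≅ ker(∂_k) / im(∂_{k+1}) we obtain:

  H_0: rank C_0 − rank ∂_1 = 9 − 8 = 1, and the invariant factors of ∂_1 are all 1, so H_0 = Z.
  H_1: rank ker ∂_1 − rank ∂_2 = (17 − 8) − 7 = 2, and the invariant factors of ∂_2 are all 1, so H_1 = Z^2.
  H_2: rank ker ∂_2 − rank ∂_3 = (7 − 7) − 0 = 0, and there is no ∂_3, so H_2 = 0.

H_0 ≅ Z,  H_1 ≅ Z^2,  H_2 = 0.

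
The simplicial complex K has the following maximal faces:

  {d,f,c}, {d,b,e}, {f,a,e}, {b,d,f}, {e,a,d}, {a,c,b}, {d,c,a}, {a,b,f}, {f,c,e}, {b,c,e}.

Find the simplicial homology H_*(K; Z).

H_0 = Z,  H_1 = Z/2Z,  H_2 = 0.

We work with the vertex ordering a < b < c < d < e < f. The simplices of K, each written with vertices in increasing order, are:

  0-simplices (6): a, b, c, d, e, f
  1-simplices (15): ab, ac, ad, ae, af, bc, bd, be, bf, cd, ce, cf, de, df, ef
  2-simplices (10): abc, abf, acd, ade, aef, bce, bde, bdf, cdf, cef

Hence C_0 ≅ Z^6, C_1 ≅ Z^15, C_2 ≅ Z^10.

∂_1: C_1 → C_0 maps an edge to its endpoints' difference, ∂[p,q] = q − p.
This gives a 6×15 integer matrix of rank 5; reducing to Smith normal form yields diagonal entries (1,1,1,1,1).

∂_2: C_2 → C_1 acts by ∂[p,q,r] = [q,r] − [p,r] + [p,q]. For instance
  ∂abf = bf − af + ab,
  ∂bce = ce − be + bc.
This gives a 15×10 integer matrix of rank 10; reducing to Smith normal form yields diagonal entries (1,1,1,1,1,1,1,1,1,2).

Computing H_k = (kernel of ∂_k) / (image of ∂_{k+1}):

  H_0: rank C_0 − rank ∂_1 = 6 − 5 = 1, and the invariant factors of ∂_1 are all 1, so H_0 = Z.
  H_1: rank ker ∂_1 − rank ∂_2 = (15 − 5) − 10 = 0, and ∂_2 has invariant factor 2 > 1, so H_1 = Z/2Z.
  H_2: rank ker ∂_2 − rank ∂_3 = (10 − 10) − 0 = 0, and there is no ∂_3, so H_2 = 0.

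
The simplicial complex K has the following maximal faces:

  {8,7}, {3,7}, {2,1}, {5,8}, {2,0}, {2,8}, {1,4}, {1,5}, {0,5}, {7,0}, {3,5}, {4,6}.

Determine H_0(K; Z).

Order the vertices as 0 < 1 < 2 < 3 < 4 < 5 < 6 < 7 < 8. Listing each simplex with vertices in this order, K has dimension 1 with simplices:

  0-simplices (9): [0], [1], [2], [3], [4], [5], [6], [7], [8]
  1-simplices (12): [0,2], [0,5], [0,7], [1,2], [1,4], [1,5], [2,8], [3,5], [3,7], [4,6], [5,8], [7,8]

so the chain groups are C_0 ≅ Z^9, C_1 ≅ Z^12.

∂_1: C_1 → C_0 sends each edge [p,q] (with p < q) to q − p. For instance
  ∂[1,5] = [5] − [1].
As a 9×12 matrix over Z this has rank 8, with invariant factors (1,1,1,1,1,1,1,1).

Computing H_k = (kernel of ∂_k) / (image of ∂_{k+1}):

  H_0: rank C_0 − rank ∂_1 = 9 − 8 = 1, and the invariant factors of ∂_1 are all 1, so H_0 = Z.

H_0 ≅ Z.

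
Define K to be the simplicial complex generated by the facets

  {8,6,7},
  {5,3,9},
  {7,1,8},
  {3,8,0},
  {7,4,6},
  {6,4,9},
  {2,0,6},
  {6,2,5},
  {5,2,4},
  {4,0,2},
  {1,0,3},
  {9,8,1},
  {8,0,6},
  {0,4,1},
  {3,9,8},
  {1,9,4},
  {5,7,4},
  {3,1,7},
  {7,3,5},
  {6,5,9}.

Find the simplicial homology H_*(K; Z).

H_0 ≅ Z,  H_1 ≅ Z ⊕ Z/2,  H_2 = 0.

Take the total order 0 < 1 < 2 < 3 < 4 < 5 < 6 < 7 < 8 < 9 on the vertex set. Then K (dimension 2) consists of the simplices:

  0-simplices (10): [0], [1], [2], [3], [4], [5], [6], [7], [8], [9]
  1-simplices (30): (30 of them)
  2-simplices (20): (20 of them)

so the chain groups are C_0 ≅ Z^10, C_1 ≅ Z^30, C_2 ≅ Z^20.

∂_1: C_1 → C_0 sends each edge [p,q] (with p < q) to q − p.
The resulting 10×30 matrix has rank 9, and its Smith normal form has invariant factors (1,1,1,1,1,1,1,1,1).

The boundary map ∂_2: C_2 → C_1 acts by ∂[p,q,r] = [q,r] − [p,r] + [p,q]. For instance
  ∂[1,7,8] = [7,8] − [1,8] + [1,7],
  ∂[3,5,9] = [5,9] − [3,9] + [3,5].
The 30×20 boundary matrix has rank 20 and Smith normal form diag(1,1,1,1,1,1,1,1,1,1,1,1,1,1,1,1,1,1,1,2).

Computing H_k = (kernel of ∂_k) / (image of ∂_{k+1}):

  H_0: rank C_0 − rank ∂_1 = 10 − 9 = 1, and the invariant factors of ∂_1 are all 1, so H_0 ≅ Z.
  H_1: rank ker ∂_1 − rank ∂_2 = (30 − 9) − 20 = 1, and ∂_2 has invariant factor 2 > 1, so H_1 ≅ Z ⊕ Z/2.
  H_2: rank ker ∂_2 − rank ∂_3 = (20 − 20) − 0 = 0, and there is no ∂_3, so H_2 ≅ 0.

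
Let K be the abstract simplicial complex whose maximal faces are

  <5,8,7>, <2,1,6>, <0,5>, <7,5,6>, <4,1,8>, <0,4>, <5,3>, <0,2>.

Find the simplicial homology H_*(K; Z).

H_0 ≅ Z,  H_1 ≅ Z^3,  H_2 = 0.

Order the vertices as 0 < 1 < 2 < 3 < 4 < 5 < 6 < 7 < 8. Listing each simplex with vertices in this order, K has dimension 2 with simplices:

  0-simplices (9): [0], [1], [2], [3], [4], [5], [6], [7], [8]
  1-simplices (15): [0,2], [0,4], [0,5], [1,2], [1,4], [1,6], [1,8], [2,6], [3,5], [4,8], [5,6], [5,7], [5,8], [6,7], [7,8]
  2-simplices (4): [1,2,6], [1,4,8], [5,6,7], [5,7,8]

giving chain groups C_0 ≅ Z^9, C_1 ≅ Z^15, C_2 ≅ Z^4.

Boundary ∂_1: C_1 → C_0 maps an edge to its endpoints' difference, ∂[p,q] = q − p. For instance
  ∂[5,6] = [6] − [5].
The resulting 9×15 matrix has rank 8, and its Smith normal form has invariant factors (1,1,1,1,1,1,1,1).

∂_2: C_2 → C_1 sends each 2-simplex [p,q,r] to [q,r] − [p,r] + [p,q]. For instance
  ∂[5,6,7] = [6,7] − [5,7] + [5,6],
  ∂[1,4,8] = [4,8] − [1,8] + [1,4].
This gives a 15×4 integer matrix of rank 4; reducing to Smith normal form yields diagonal entries (1,1,1,1).

Now H_k = ker ∂_k / im ∂_{k+1}, so:

  H_0: rank C_0 − rank ∂_1 = 9 − 8 = 1, and the invariant factors of ∂_1 are all 1, so H_0 = Z.
  H_1: rank ker ∂_1 − rank ∂_2 = (15 − 8) − 4 = 3, and the invariant factors of ∂_2 are all 1, so H_1 = Z^3.
  H_2: rank ker ∂_2 − rank ∂_3 = (4 − 4) − 0 = 0, and there is no ∂_3, so H_2 = 0.

As a check, the Euler characteristic is 9 − 15 + 4 = -2, which agrees with 1 − 3 + 0 = -2.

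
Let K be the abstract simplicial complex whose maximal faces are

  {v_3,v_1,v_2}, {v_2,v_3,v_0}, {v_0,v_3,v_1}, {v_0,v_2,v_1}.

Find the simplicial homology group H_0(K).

H_0 ≅ Z.

Order the vertices as v_0 < v_1 < v_2 < v_3. Listing each simplex with vertices in this order, K has dimension 2 with simplices:

  0-simplices (4): [v_0], [v_1], [v_2], [v_3]
  1-simplices (6): [v_0,v_1], [v_0,v_2], [v_0,v_3], [v_1,v_2], [v_1,v_3], [v_2,v_3]
  2-simplices (4): [v_0,v_1,v_2], [v_0,v_1,v_3], [v_0,v_2,v_3], [v_1,v_2,v_3]

so the chain groups are C_0 ≅ Z^4, C_1 ≅ Z^6, C_2 ≅ Z^4.

∂_1: C_1 → C_0 sends each edge [p,q] (with p < q) to q − p.
The resulting 4×6 matrix has rank 3, and its Smith normal form has invariant factors (1,1,1).

∂_2: C_2 → C_1 maps a triangle to the signed sum of its edges. For instance
  ∂[v_1,v_2,v_3] = [v_2,v_3] − [v_1,v_3] + [v_1,v_2],
  ∂[v_0,v_2,v_3] = [v_2,v_3] − [v_0,v_3] + [v_0,v_2].
The resulting 6×4 matrix has rank 3, and its Smith normal form has invariant factors (1,1,1).

Now H_k = ker ∂_k / im ∂_{k+1}, so:

  H_0: rank C_0 − rank ∂_1 = 4 − 3 = 1, and the invariant factors of ∂_1 are all 1, so H_0 = Z.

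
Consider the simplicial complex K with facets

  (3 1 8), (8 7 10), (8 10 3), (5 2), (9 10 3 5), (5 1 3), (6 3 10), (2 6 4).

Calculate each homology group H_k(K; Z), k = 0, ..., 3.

H_0 = Z,  H_1 = Z,  H_2 = 0,  H_3 = 0.

Take the total order 1 < 2 < 3 < 4 < 5 < 6 < 7 < 8 < 9 < 10 on the vertex set. Then K (dimension 3) consists of the simplices:

  0-simplices (10): [1], [2], [3], [4], [5], [6], [7], [8], [9], [10]
  1-simplices (19): [1,3], [1,5], [1,8], [2,4], [2,5], [2,6], [3,5], [3,6], [3,8], [3,9], [3,10], [4,6], [5,9], [5,10], [6,10], [7,8], [7,10], [8,10], [9,10]
  2-simplices (10): [1,3,5], [1,3,8], [2,4,6], [3,5,9], [3,5,10], [3,6,10], [3,8,10], [3,9,10], [5,9,10], [7,8,10]
  3-simplices (1): [3,5,9,10]

giving chain groups C_0 ≅ Z^10, C_1 ≅ Z^19, C_2 ≅ Z^10, C_3 ≅ Z^1.

The boundary map ∂_1: C_1 → C_0 sends each edge [p,q] (with p < q) to q − p. For instance
  ∂[7,10] = [10] − [7].
The resulting 10×19 matrix has rank 9, and its Smith normal form has invariant factors (1,1,1,1,1,1,1,1,1).

Boundary ∂_2: C_2 → C_1 maps a triangle to the signed sum of its edges. For instance
  ∂[5,9,10] = [9,10] − [5,10] + [5,9],
  ∂[2,4,6] = [4,6] − [2,6] + [2,4].
As a 19×10 matrix over Z this has rank 9, with invariant factors (1,1,1,1,1,1,1,1,1).

The boundary map ∂_3: C_3 → C_2 sends each 3-simplex σ to the alternating sum Σ_i (−1)^i (σ with its i-th vertex removed). For instance
  ∂[3,5,9,10] = [5,9,10] − [3,9,10] + [3,5,10] − [3,5,9].
The resulting 10×1 matrix has rank 1, and its Smith normal form has invariant factors (1).

From H_k ≅ ker(∂_k) / im(∂_{k+1}) we obtain:

  H_0: rank C_0 − rank ∂_1 = 10 − 9 = 1, and the invariant factors of ∂_1 are all 1, so H_0 = Z.
  H_1: rank ker ∂_1 − rank ∂_2 = (19 − 9) − 9 = 1, and the invariant factors of ∂_2 are all 1, so H_1 = Z.
  H_2: rank ker ∂_2 − rank ∂_3 = (10 − 9) − 1 = 0, and the invariant factors of ∂_3 are all 1, so H_2 = 0.
  H_3: rank ker ∂_3 − rank ∂_4 = (1 − 1) − 0 = 0, and there is no ∂_4, so H_3 = 0.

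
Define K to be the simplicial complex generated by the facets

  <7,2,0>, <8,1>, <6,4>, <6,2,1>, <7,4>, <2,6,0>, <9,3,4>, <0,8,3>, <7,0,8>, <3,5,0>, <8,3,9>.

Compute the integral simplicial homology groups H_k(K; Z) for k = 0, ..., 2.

H_0 = Z,  H_1 = Z^3,  H_2 = 0.

K has 10 vertices, 20 edges, 8 triangles.
rank ∂_0 = 0, rank ∂_1 = 9 ⇒ b_0 = 10 − 0 − 9 = 1; all invariant factors of ∂_1 are 1 so no torsion. So H_0 ≅ Z.
rank ∂_1 = 9, rank ∂_2 = 8 ⇒ b_1 = 20 − 9 − 8 = 3; all invariant factors of ∂_2 are 1 so no torsion. So H_1 ≅ Z^3.
rank ∂_2 = 8, rank ∂_3 = 0 ⇒ b_2 = 8 − 8 − 0 = 0. So H_2 ≅ 0.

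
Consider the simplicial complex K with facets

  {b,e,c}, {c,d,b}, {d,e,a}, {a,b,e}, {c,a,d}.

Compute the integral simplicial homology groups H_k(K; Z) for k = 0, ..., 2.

H_0 ≅ Z,  H_1 ≅ Z,  H_2 = 0.

Take the total order a < b < c < d < e on the vertex set. Then K (dimension 2) consists of the simplices:

  0-simplices (5): a, b, c, d, e
  1-simplices (10): ab, ac, ad, ae, bc, bd, be, cd, ce, de
  2-simplices (5): abe, acd, ade, bcd, bce

Hence C_0 ≅ Z^5, C_1 ≅ Z^10, C_2 ≅ Z^5.

The boundary map ∂_1: C_1 → C_0 sends each edge [p,q] (with p < q) to q − p.
The 5×10 boundary matrix has rank 4 and Smith normal form diag(1,1,1,1).

Boundary ∂_2: C_2 → C_1 acts by ∂[p,q,r] = [q,r] − [p,r] + [p,q]. For instance
  ∂acd = cd − ad + ac,
  ∂bce = ce − be + bc.
The 10×5 boundary matrix has rank 5 and Smith normal form diag(1,1,1,1,1).

From H_k ≅ ker(∂_k) / im(∂_{k+1}) we obtain:

  H_0: rank C_0 − rank ∂_1 = 5 − 4 = 1, and the invariant factors of ∂_1 are all 1, so H_0 ≅ Z.
  H_1: rank ker ∂_1 − rank ∂_2 = (10 − 4) − 5 = 1, and the invariant factors of ∂_2 are all 1, so H_1 ≅ Z.
  H_2: rank ker ∂_2 − rank ∂_3 = (5 − 5) − 0 = 0, and there is no ∂_3, so H_2 ≅ 0.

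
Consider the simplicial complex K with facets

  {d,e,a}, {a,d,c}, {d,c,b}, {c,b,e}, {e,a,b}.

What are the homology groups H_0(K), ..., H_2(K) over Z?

H_0 ≅ Z,  H_1 ≅ Z,  H_2 = 0.

K has 5 vertices, 10 edges, 5 triangles.
rank ∂_0 = 0, rank ∂_1 = 4 ⇒ b_0 = 5 − 0 − 4 = 1; all invariant factors of ∂_1 are 1 so no torsion. So H_0 = Z.
rank ∂_1 = 4, rank ∂_2 = 5 ⇒ b_1 = 10 − 4 − 5 = 1; all invariant factors of ∂_2 are 1 so no torsion. So H_1 = Z.
rank ∂_2 = 5, rank ∂_3 = 0 ⇒ b_2 = 5 − 5 − 0 = 0. So H_2 = 0.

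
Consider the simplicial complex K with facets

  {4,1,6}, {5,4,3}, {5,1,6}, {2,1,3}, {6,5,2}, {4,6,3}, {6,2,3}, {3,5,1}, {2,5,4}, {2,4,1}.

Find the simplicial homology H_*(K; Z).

H_0 ≅ Z,  H_1 ≅ Z_2,  H_2 = 0.

We work with the vertex ordering 1 < 2 < 3 < 4 < 5 < 6. The simplices of K, each written with vertices in increasing order, are:

  0-simplices (6): [1], [2], [3], [4], [5], [6]
  1-simplices (15): [1,2], [1,3], [1,4], [1,5], [1,6], [2,3], [2,4], [2,5], [2,6], [3,4], [3,5], [3,6], [4,5], [4,6], [5,6]
  2-simplices (10): [1,2,3], [1,2,4], [1,3,5], [1,4,6], [1,5,6], [2,3,6], [2,4,5], [2,5,6], [3,4,5], [3,4,6]

giving chain groups C_0 ≅ Z^6, C_1 ≅ Z^15, C_2 ≅ Z^10.

Boundary ∂_1: C_1 → C_0 sends each edge [p,q] (with p < q) to q − p. For instance
  ∂[2,5] = [5] − [2].
The resulting 6×15 matrix has rank 5, and its Smith normal form has invariant factors (1,1,1,1,1).

∂_2: C_2 → C_1 sends each 2-simplex [p,q,r] to [q,r] − [p,r] + [p,q]. For instance
  ∂[3,4,5] = [4,5] − [3,5] + [3,4],
  ∂[2,3,6] = [3,6] − [2,6] + [2,3].
As a 15×10 matrix over Z this has rank 10, with invariant factors (1,1,1,1,1,1,1,1,1,2).

Computing H_k = (kernel of ∂_k) / (image of ∂_{k+1}):

  H_0: rank C_0 − rank ∂_1 = 6 − 5 = 1, and the invariant factors of ∂_1 are all 1, so H_0 ≅ Z.
  H_1: rank ker ∂_1 − rank ∂_2 = (15 − 5) − 10 = 0, and ∂_2 has invariant factor 2 > 1, so H_1 ≅ Z_2.
  H_2: rank ker ∂_2 − rank ∂_3 = (10 − 10) − 0 = 0, and there is no ∂_3, so H_2 ≅ 0.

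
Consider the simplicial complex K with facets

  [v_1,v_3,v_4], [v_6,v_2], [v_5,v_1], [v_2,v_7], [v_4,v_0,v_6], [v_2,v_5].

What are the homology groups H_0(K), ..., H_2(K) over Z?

Fix the vertex order v_0 < v_1 < v_2 < v_3 < v_4 < v_5 < v_6 < v_7 and write every simplex with vertices in increasing order. Then dim K = 2 and the simplices of K are:

  0-simplices (8): [v_0], [v_1], [v_2], [v_3], [v_4], [v_5], [v_6], [v_7]
  1-simplices (10): [v_0,v_4], [v_0,v_6], [v_1,v_3], [v_1,v_4], [v_1,v_5], [v_2,v_5], [v_2,v_6], [v_2,v_7], [v_3,v_4], [v_4,v_6]
  2-simplices (2): [v_0,v_4,v_6], [v_1,v_3,v_4]

so the chain groups are C_0 ≅ Z^8, C_1 ≅ Z^10, C_2 ≅ Z^2.

Boundary ∂_1: C_1 → C_0 maps an edge to its endpoints' difference, ∂[p,q] = q − p.
As a 8×10 matrix over Z this has rank 7, with invariant factors (1,1,1,1,1,1,1).

Boundary ∂_2: C_2 → C_1 maps a triangle to the signed sum of its edges. For instance
  ∂[v_0,v_4,v_6] = [v_4,v_6] − [v_0,v_6] + [v_0,v_4],
  ∂[v_1,v_3,v_4] = [v_3,v_4] − [v_1,v_4] + [v_1,v_3].
The resulting 10×2 matrix has rank 2, and its Smith normal form has invariant factors (1,1).

Computing H_k = (kernel of ∂_k) / (image of ∂_{k+1}):

  H_0: rank C_0 − rank ∂_1 = 8 − 7 = 1, and the invariant factors of ∂_1 are all 1, so H_0 ≅ Z.
  H_1: rank ker ∂_1 − rank ∂_2 = (10 − 7) − 2 = 1, and the invariant factors of ∂_2 are all 1, so H_1 ≅ Z.
  H_2: rank ker ∂_2 − rank ∂_3 = (2 − 2) − 0 = 0, and there is no ∂_3, so H_2 ≅ 0.

H_0 = Z,  H_1 = Z,  H_2 = 0.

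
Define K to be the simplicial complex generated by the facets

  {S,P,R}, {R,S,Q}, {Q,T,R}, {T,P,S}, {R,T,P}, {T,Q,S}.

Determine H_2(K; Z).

K has 5 vertices, 9 edges, 6 triangles.
rank ∂_2 = 5, rank ∂_3 = 0 ⇒ b_2 = 6 − 5 − 0 = 1. So H_2 = Z.

H_2 ≅ Z.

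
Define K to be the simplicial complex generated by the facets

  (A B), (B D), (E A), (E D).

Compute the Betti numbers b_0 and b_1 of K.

Fix the vertex order A < B < D < E and write every simplex with vertices in increasing order. Then dim K = 1 and the simplices of K are:

  0-simplices (4): A, B, D, E
  1-simplices (4): AB, AE, BD, DE

Hence C_0 ≅ Z^4, C_1 ≅ Z^4.

Boundary ∂_1: C_1 → C_0 is given by ∂[p,q] = [q] − [p]. For instance
  ∂AB = B − A.
As a 4×4 matrix over Z this has rank 3, with invariant factors (1,1,1).

Computing H_k = (kernel of ∂_k) / (image of ∂_{k+1}):

  H_0: rank C_0 − rank ∂_1 = 4 − 3 = 1, and the invariant factors of ∂_1 are all 1, so H_0 = Z.
  H_1: rank ker ∂_1 − rank ∂_2 = (4 − 3) − 0 = 1, and there is no ∂_2, so H_1 = Z.

As a check, the Euler characteristic is 4 − 4 = 0, which agrees with 1 − 1 = 0.
(K is a triangulation of the circle S^1.)

Hence the Betti numbers are b_0 = 1, b_1 = 1.

b_0 = 1, b_1 = 1.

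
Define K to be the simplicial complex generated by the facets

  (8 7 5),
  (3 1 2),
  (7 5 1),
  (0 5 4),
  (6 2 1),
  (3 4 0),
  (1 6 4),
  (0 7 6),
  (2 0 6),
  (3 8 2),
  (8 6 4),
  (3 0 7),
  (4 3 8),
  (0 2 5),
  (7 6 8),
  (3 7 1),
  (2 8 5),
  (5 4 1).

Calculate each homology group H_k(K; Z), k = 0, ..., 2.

Take the total order 0 < 1 < 2 < 3 < 4 < 5 < 6 < 7 < 8 on the vertex set. Then K (dimension 2) consists of the simplices:

  0-simplices (9): [0], [1], [2], [3], [4], [5], [6], [7], [8]
  1-simplices (27): (27 of them)
  2-simplices (18): [0,2,5], [0,2,6], [0,3,4], [0,3,7], [0,4,5], [0,6,7], [1,2,3], [1,2,6], [1,3,7], [1,4,5], [1,4,6], [1,5,7], [2,3,8], [2,5,8], [3,4,8], [4,6,8], [5,7,8], [6,7,8]

giving chain groups C_0 ≅ Z^9, C_1 ≅ Z^27, C_2 ≅ Z^18.

∂_1: C_1 → C_0 sends each edge [p,q] (with p < q) to q − p.
This gives a 9×27 integer matrix of rank 8; reducing to Smith normal form yields diagonal entries (1,1,1,1,1,1,1,1).

The boundary map ∂_2: C_2 → C_1 acts by ∂[p,q,r] = [q,r] − [p,r] + [p,q]. For instance
  ∂[0,4,5] = [4,5] − [0,5] + [0,4],
  ∂[5,7,8] = [7,8] − [5,8] + [5,7].
As a 27×18 matrix over Z this has rank 17, with invariant factors (1,1,1,1,1,1,1,1,1,1,1,1,1,1,1,1,1).

From H_k ≅ ker(∂_k) / im(∂_{k+1}) we obtain:

  H_0: rank C_0 − rank ∂_1 = 9 − 8 = 1, and the invariant factors of ∂_1 are all 1, so H_0 ≅ Z.
  H_1: rank ker ∂_1 − rank ∂_2 = (27 − 8) − 17 = 2, and the invariant factors of ∂_2 are all 1, so H_1 ≅ Z^2.
  H_2: rank ker ∂_2 − rank ∂_3 = (18 − 17) − 0 = 1, and there is no ∂_3, so H_2 ≅ Z.

(K is a triangulation of the torus T^2.)

H_0 ≅ Z,  H_1 ≅ Z^2,  H_2 ≅ Z.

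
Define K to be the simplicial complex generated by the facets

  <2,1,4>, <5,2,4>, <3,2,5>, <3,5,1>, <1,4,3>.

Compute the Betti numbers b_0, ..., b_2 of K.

b_0 = 1, b_1 = 1, b_2 = 0.

Take the total order 1 < 2 < 3 < 4 < 5 on the vertex set. Then K (dimension 2) consists of the simplices:

  0-simplices (5): [1], [2], [3], [4], [5]
  1-simplices (10): [1,2], [1,3], [1,4], [1,5], [2,3], [2,4], [2,5], [3,4], [3,5], [4,5]
  2-simplices (5): [1,2,4], [1,3,4], [1,3,5], [2,3,5], [2,4,5]

giving chain groups C_0 ≅ Z^5, C_1 ≅ Z^10, C_2 ≅ Z^5.

Boundary ∂_1: C_1 → C_0 sends each edge [p,q] (with p < q) to q − p. For instance
  ∂[3,5] = [5] − [3].
The 5×10 boundary matrix has rank 4 and Smith normal form diag(1,1,1,1).

Boundary ∂_2: C_2 → C_1 sends each 2-simplex [p,q,r] to [q,r] − [p,r] + [p,q]. For instance
  ∂[1,3,5] = [3,5] − [1,5] + [1,3],
  ∂[2,3,5] = [3,5] − [2,5] + [2,3].
As a 10×5 matrix over Z this has rank 5, with invariant factors (1,1,1,1,1).

Computing H_k = (kernel of ∂_k) / (image of ∂_{k+1}):

  H_0: rank C_0 − rank ∂_1 = 5 − 4 = 1, and the invariant factors of ∂_1 are all 1, so H_0 = Z.
  H_1: rank ker ∂_1 − rank ∂_2 = (10 − 4) − 5 = 1, and the invariant factors of ∂_2 are all 1, so H_1 = Z.
  H_2: rank ker ∂_2 − rank ∂_3 = (5 − 5) − 0 = 0, and there is no ∂_3, so H_2 = 0.

Hence the Betti numbers are b_0 = 1, b_1 = 1, b_2 = 0.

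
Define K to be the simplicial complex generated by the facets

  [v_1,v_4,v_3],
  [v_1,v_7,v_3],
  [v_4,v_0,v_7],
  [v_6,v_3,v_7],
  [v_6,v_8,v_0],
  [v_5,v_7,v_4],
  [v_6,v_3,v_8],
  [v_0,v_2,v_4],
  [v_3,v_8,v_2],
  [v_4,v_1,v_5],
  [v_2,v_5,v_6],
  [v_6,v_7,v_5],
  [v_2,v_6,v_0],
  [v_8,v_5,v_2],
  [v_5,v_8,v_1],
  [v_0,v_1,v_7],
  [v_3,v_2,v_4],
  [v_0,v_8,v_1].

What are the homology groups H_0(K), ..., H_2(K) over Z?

H_0 ≅ Z,  H_1 ≅ Z ⊕ Z/2,  H_2 = 0.

Fix the vertex order v_0 < v_1 < v_2 < v_3 < v_4 < v_5 < v_6 < v_7 < v_8 and write every simplex with vertices in increasing order. Then dim K = 2 and the simplices of K are:

  0-simplices (9): [v_0], [v_1], [v_2], [v_3], [v_4], [v_5], [v_6], [v_7], [v_8]
  1-simplices (27): (27 of them)
  2-simplices (18): (18 of them)

so the chain groups are C_0 ≅ Z^9, C_1 ≅ Z^27, C_2 ≅ Z^18.

The boundary map ∂_1: C_1 → C_0 is given by ∂[p,q] = [q] − [p].
The 9×27 boundary matrix has rank 8 and Smith normal form diag(1,1,1,1,1,1,1,1).

The boundary map ∂_2: C_2 → C_1 sends each 2-simplex [p,q,r] to [q,r] − [p,r] + [p,q]. For instance
  ∂[v_3,v_6,v_7] = [v_6,v_7] − [v_3,v_7] + [v_3,v_6],
  ∂[v_1,v_4,v_5] = [v_4,v_5] − [v_1,v_5] + [v_1,v_4].
The resulting 27×18 matrix has rank 18, and its Smith normal form has invariant factors (1,1,1,1,1,1,1,1,1,1,1,1,1,1,1,1,1,2).

From H_k ≅ ker(∂_k) / im(∂_{k+1}) we obtain:

  H_0: rank C_0 − rank ∂_1 = 9 − 8 = 1, and the invariant factors of ∂_1 are all 1, so H_0 ≅ Z.
  H_1: rank ker ∂_1 − rank ∂_2 = (27 − 8) − 18 = 1, and ∂_2 has invariant factor 2 > 1, so H_1 ≅ Z ⊕ Z/2.
  H_2: rank ker ∂_2 − rank ∂_3 = (18 − 18) − 0 = 0, and there is no ∂_3, so H_2 ≅ 0.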